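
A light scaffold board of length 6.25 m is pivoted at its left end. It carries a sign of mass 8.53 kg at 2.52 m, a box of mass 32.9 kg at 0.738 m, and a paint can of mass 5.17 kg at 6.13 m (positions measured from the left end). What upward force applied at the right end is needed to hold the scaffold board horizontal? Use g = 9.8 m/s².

F ≈ 121 N

Choose the left end as the axis so the unknown pivot reaction has zero arm there.
Sign: 8.53 × 9.8 = 83.59 N down at 2.52 m → arm 2.52 m, τ = 83.59 × 2.52 = 210.6 N·m clockwise.
Box: 32.9 × 9.8 = 322.4 N down at 0.738 m → arm 0.738 m, τ = 322.4 × 0.738 = 237.9 N·m clockwise.
Paint can: 5.17 × 9.8 = 50.67 N down at 6.13 m → arm 6.13 m, τ = 50.67 × 6.13 = 310.6 N·m clockwise.
Net moment of the loads = 759.1 N·m clockwise.
The upward force F acts at the right end, arm 6.25 m, giving F × 6.25 counterclockwise.
Στ = 0 ⇒ F × 6.25 = 759.1 ⇒ F = 759.1 / 6.25 = 121 N.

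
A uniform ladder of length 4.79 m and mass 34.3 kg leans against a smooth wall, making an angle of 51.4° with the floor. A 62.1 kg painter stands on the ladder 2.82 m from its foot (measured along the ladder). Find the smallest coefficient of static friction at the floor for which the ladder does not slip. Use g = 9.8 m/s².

Taking torques about the foot of the ladder:
Ladder weight 34.3×9.8 = 336.1 N acts at 2.395 m along the ladder; its horizontal arm is 2.395·cos51.4° = 1.494 m → τ = 502.1 N·m clockwise.
Painter: 62.1×9.8 = 608.6 N at 2.82 m → arm 1.759 m → τ = 1071 N·m clockwise.
Wall normal N acts horizontally at the top; its moment arm is the height L sinθ = 4.79·sin51.4° = 3.743 m, counterclockwise.
Balancing moments: N × 3.743 = 1573, giving N = 420.3 N.
ΣFx = 0 ⇒ f = N_wall = 420.3 N. ΣFy = 0 ⇒ N_floor = 944.7 N.
μ_min = f / N_floor = 420.3 / 944.7 = 0.445.

μ_min ≈ 0.445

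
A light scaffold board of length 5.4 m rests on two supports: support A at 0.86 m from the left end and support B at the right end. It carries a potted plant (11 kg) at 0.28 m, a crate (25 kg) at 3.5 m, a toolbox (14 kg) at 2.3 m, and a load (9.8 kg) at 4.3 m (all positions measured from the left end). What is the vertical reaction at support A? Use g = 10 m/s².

Taking torques about support B:
Potted plant: 11 × 10 = 110 N down at 0.28 m → arm 5.12 m, τ = 110 × 5.12 = 563.2 N·m counterclockwise.
Crate: 25 × 10 = 250 N down at 3.5 m → arm 1.9 m, τ = 250 × 1.9 = 475 N·m counterclockwise.
Toolbox: 14 × 10 = 140 N down at 2.3 m → arm 3.1 m, τ = 140 × 3.1 = 434 N·m counterclockwise.
Load: 9.8 × 10 = 98 N down at 4.3 m → arm 1.1 m, τ = 98 × 1.1 = 107.8 N·m counterclockwise.
Net load moment about support B = 1580 N·m counterclockwise.
Reaction R at support A is upward at 0.86 m, arm 4.54 m → moment R × 4.54 clockwise.
For rotational equilibrium, R × 4.54 = 1580, so R = 348 N.

R_A ≈ 348 N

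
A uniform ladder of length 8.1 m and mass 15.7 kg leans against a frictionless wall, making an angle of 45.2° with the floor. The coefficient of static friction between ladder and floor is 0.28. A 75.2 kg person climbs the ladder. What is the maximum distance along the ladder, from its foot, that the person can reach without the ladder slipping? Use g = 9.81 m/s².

d ≈ 1.92 m

Take moments about the foot of the ladder.
Ladder weight 15.7×9.81 = 154 N acts at 4.05 m along the ladder; its horizontal arm is 4.05·cos45.2° = 2.854 m → τ = 439.5 N·m clockwise.
Person weight 75.2×9.81 = 737.7 N at distance d → arm d·cos45.2° → τ = 737.7·d·0.7046 clockwise.
Wall normal N at the top has arm L sinθ = 5.748 m counterclockwise, so Στ = 0 gives N·5.748 = 439.5 + 519.8·d.
ΣFy = 0 ⇒ N_floor = 891.7 N, so the maximum friction is μ_s·N_floor = 0.28×891.7 = 249.7 N. ΣFx = 0 ⇒ N_wall = f, so at the slipping point N = 249.7 N.
Substituting: 249.7×5.748 = 439.5 + 519.8·d ⇒ d = (1435 − 439.5) / 519.8 = 1.92 m.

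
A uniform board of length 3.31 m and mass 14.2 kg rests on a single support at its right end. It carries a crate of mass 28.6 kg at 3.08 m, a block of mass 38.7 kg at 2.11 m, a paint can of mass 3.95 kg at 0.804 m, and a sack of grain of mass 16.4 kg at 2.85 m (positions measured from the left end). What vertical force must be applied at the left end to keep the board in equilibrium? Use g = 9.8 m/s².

Sum moments about the right end (the unknown pivot reaction has zero arm there).
Beam weight: 14.2 × 9.8 = 139.2 N down at 1.655 m → arm 1.655 m, τ = 139.2 × 1.655 = 230.4 N·m counterclockwise.
Crate: 28.6 × 9.8 = 280.3 N down at 3.08 m → arm 0.23 m, τ = 280.3 × 0.23 = 64.47 N·m counterclockwise.
Block: 38.7 × 9.8 = 379.3 N down at 2.11 m → arm 1.2 m, τ = 379.3 × 1.2 = 455.2 N·m counterclockwise.
Paint can: 3.95 × 9.8 = 38.71 N down at 0.804 m → arm 2.506 m, τ = 38.71 × 2.506 = 97.01 N·m counterclockwise.
Sack of grain: 16.4 × 9.8 = 160.7 N down at 2.85 m → arm 0.46 m, τ = 160.7 × 0.46 = 73.92 N·m counterclockwise.
Net moment of the loads = 921 N·m counterclockwise.
The upward force F acts at the left end, arm 3.31 m, giving F × 3.31 clockwise.
Στ = 0 ⇒ F × 3.31 = 921 ⇒ F = 921 / 3.31 = 278 N.

F ≈ 278 N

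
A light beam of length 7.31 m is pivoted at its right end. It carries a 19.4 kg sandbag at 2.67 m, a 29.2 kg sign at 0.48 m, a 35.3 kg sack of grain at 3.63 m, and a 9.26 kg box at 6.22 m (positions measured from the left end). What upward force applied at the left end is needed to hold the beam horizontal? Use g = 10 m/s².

About the right end:
Sandbag: 19.4 × 10 = 194 N down at 2.67 m → arm 4.64 m, τ = 194 × 4.64 = 900.2 N·m counterclockwise.
Sign: 29.2 × 10 = 292 N down at 0.48 m → arm 6.83 m, τ = 292 × 6.83 = 1994 N·m counterclockwise.
Sack of grain: 35.3 × 10 = 353 N down at 3.63 m → arm 3.68 m, τ = 353 × 3.68 = 1299 N·m counterclockwise.
Box: 9.26 × 10 = 92.6 N down at 6.22 m → arm 1.09 m, τ = 92.6 × 1.09 = 100.9 N·m counterclockwise.
Net moment of the loads = 4294 N·m counterclockwise.
The upward force F acts at the left end, arm 7.31 m, giving F × 7.31 clockwise.
Setting net torque to zero: F × 7.31 = 4294 → F = 4294 / 7.31 = 587 N.

F ≈ 587 N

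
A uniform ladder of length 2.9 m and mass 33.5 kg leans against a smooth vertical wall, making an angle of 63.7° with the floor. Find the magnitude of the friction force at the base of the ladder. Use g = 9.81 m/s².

Taking torques about the foot of the ladder:
Ladder weight 33.5×9.81 = 328.6 N acts at 1.45 m along the ladder; its horizontal arm is 1.45·cos63.7° = 0.6425 m → τ = 211.1 N·m clockwise.
Wall normal N acts horizontally at the top; its moment arm is the height L sinθ = 2.9·sin63.7° = 2.6 m, counterclockwise.
Balancing moments: N × 2.6 = 211.1, giving N = 81.2 N.
ΣFx = 0: friction at the foot balances the wall's push, so f = N_wall = 81.2 N.

f ≈ 81.2 N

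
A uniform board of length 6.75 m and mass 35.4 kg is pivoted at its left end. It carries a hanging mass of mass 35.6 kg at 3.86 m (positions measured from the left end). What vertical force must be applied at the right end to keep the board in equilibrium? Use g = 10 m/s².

F ≈ 381 N

About the left end:
Beam weight: 35.4 × 10 = 354 N down at 3.375 m → arm 3.375 m, τ = 354 × 3.375 = 1195 N·m clockwise.
Hanging mass: 35.6 × 10 = 356 N down at 3.86 m → arm 3.86 m, τ = 356 × 3.86 = 1374 N·m clockwise.
Net moment of the loads = 2569 N·m clockwise.
The upward force F acts at the right end, arm 6.75 m, giving F × 6.75 counterclockwise.
Balancing moments: F × 6.75 = 2569, giving F = 2569 / 6.75 = 381 N.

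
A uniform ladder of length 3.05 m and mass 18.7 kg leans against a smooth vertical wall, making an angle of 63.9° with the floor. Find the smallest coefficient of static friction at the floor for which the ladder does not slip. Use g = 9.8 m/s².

Take moments about the foot of the ladder.
Ladder weight 18.7×9.8 = 183.3 N acts at 1.525 m along the ladder; its horizontal arm is 1.525·cos63.9° = 0.6709 m → τ = 123 N·m clockwise.
Wall normal N acts horizontally at the top; its moment arm is the height L sinθ = 3.05·sin63.9° = 2.739 m, counterclockwise.
Στ = 0 ⇒ N × 2.739 = 123 ⇒ N = 44.91 N.
ΣFx = 0 ⇒ f = N_wall = 44.91 N. ΣFy = 0 ⇒ N_floor = 183.3 N.
μ_min = f / N_floor = 44.91 / 183.3 = 0.245.

μ_min ≈ 0.245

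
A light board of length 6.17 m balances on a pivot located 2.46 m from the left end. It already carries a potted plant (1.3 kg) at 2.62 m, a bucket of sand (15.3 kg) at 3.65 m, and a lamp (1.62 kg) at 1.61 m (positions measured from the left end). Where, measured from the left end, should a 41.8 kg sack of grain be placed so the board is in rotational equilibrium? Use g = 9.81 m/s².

x ≈ 2.05 m from the left end

Sum moments about the pivot (at 2.46 m from the left end) (the support reaction has zero arm there).
Potted plant: 1.3 × 9.81 = 12.75 N down at 2.62 m → arm 0.16 m, τ = 12.75 × 0.16 = 2.04 N·m clockwise.
Bucket of sand: 15.3 × 9.81 = 150.1 N down at 3.65 m → arm 1.19 m, τ = 150.1 × 1.19 = 178.6 N·m clockwise.
Lamp: 1.62 × 9.81 = 15.89 N down at 1.61 m → arm 0.85 m, τ = 15.89 × 0.85 = 13.51 N·m counterclockwise.
Net moment of existing loads = 167.1 N·m clockwise.
The sack of grain weighs 41.8 × 9.81 = 410.1 N and must supply an equal counterclockwise moment, so its lever arm about the pivot is 167.1 / 410.1 = 0.407 m.
That puts it at 2.46 − 0.407 = 2.05 m from the left end.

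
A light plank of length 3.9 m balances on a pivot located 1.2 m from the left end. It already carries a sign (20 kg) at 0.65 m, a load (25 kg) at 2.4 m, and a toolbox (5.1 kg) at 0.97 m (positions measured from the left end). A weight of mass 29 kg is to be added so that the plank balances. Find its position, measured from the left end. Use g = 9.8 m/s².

x ≈ 0.585 m from the left end

Take moments about the pivot (at 1.2 m from the left end).
Sign: 20 × 9.8 = 196 N down at 0.65 m → arm 0.55 m, τ = 196 × 0.55 = 107.8 N·m counterclockwise.
Load: 25 × 9.8 = 245 N down at 2.4 m → arm 1.2 m, τ = 245 × 1.2 = 294 N·m clockwise.
Toolbox: 5.1 × 9.8 = 49.98 N down at 0.97 m → arm 0.23 m, τ = 49.98 × 0.23 = 11.5 N·m counterclockwise.
Net moment of existing loads = 174.7 N·m clockwise.
The weight weighs 29 × 9.8 = 284.2 N and must supply an equal counterclockwise moment, so its lever arm about the pivot is 174.7 / 284.2 = 0.615 m.
That puts it at 1.2 − 0.615 = 0.585 m from the left end.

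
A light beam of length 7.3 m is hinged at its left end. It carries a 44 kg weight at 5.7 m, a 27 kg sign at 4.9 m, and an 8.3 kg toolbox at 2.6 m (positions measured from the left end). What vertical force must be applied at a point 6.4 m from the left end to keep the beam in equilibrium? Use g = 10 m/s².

F ≈ 632 N

Taking torques about the left end:
Weight: 44 × 10 = 440 N down at 5.7 m → arm 5.7 m, τ = 440 × 5.7 = 2508 N·m clockwise.
Sign: 27 × 10 = 270 N down at 4.9 m → arm 4.9 m, τ = 270 × 4.9 = 1323 N·m clockwise.
Toolbox: 8.3 × 10 = 83 N down at 2.6 m → arm 2.6 m, τ = 83 × 2.6 = 215.8 N·m clockwise.
Net moment of the loads = 4047 N·m clockwise.
The upward force F acts at a point 6.4 m from the left end, arm 6.4 m, giving F × 6.4 counterclockwise.
Setting net torque to zero: F × 6.4 = 4047 → F = 4047 / 6.4 = 632 N.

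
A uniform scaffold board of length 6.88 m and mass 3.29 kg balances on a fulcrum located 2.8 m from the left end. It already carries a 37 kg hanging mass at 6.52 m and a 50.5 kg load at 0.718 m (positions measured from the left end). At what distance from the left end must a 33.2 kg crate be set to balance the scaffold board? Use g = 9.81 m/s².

x ≈ 1.76 m from the left end

Taking torques about the fulcrum (at 2.8 m from the left end):
Beam weight: 3.29 × 9.81 = 32.27 N down at 3.44 m → arm 0.64 m, τ = 32.27 × 0.64 = 20.65 N·m clockwise.
Hanging mass: 37 × 9.81 = 363 N down at 6.52 m → arm 3.72 m, τ = 363 × 3.72 = 1350 N·m clockwise.
Load: 50.5 × 9.81 = 495.4 N down at 0.718 m → arm 2.082 m, τ = 495.4 × 2.082 = 1031 N·m counterclockwise.
Net moment of existing loads = 339.7 N·m clockwise.
The crate weighs 33.2 × 9.81 = 325.7 N and must supply an equal counterclockwise moment, so its lever arm about the fulcrum is 339.7 / 325.7 = 1.04 m.
That puts it at 2.8 − 1.04 = 1.76 m from the left end.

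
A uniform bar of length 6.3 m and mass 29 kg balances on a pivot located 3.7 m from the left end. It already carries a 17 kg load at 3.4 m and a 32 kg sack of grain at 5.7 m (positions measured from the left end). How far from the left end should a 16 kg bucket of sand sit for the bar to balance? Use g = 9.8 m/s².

x ≈ 1.02 m from the left end

Taking torques about the pivot (at 3.7 m from the left end):
Beam weight: 29 × 9.8 = 284.2 N down at 3.15 m → arm 0.55 m, τ = 284.2 × 0.55 = 156.3 N·m counterclockwise.
Load: 17 × 9.8 = 166.6 N down at 3.4 m → arm 0.3 m, τ = 166.6 × 0.3 = 49.98 N·m counterclockwise.
Sack of grain: 32 × 9.8 = 313.6 N down at 5.7 m → arm 2 m, τ = 313.6 × 2 = 627.2 N·m clockwise.
Net moment of existing loads = 420.9 N·m clockwise.
The bucket of sand weighs 16 × 9.8 = 156.8 N and must supply an equal counterclockwise moment, so its lever arm about the pivot is 420.9 / 156.8 = 2.68 m.
That puts it at 3.7 − 2.68 = 1.02 m from the left end.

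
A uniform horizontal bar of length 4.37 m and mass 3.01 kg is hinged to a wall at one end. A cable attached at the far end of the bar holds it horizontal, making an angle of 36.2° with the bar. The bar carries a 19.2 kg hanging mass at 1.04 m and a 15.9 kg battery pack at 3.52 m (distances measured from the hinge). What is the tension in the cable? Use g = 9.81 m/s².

Choose the hinge as the axis so the unknown hinge reaction has zero arm there.
Beam weight: 3.01 × 9.81 = 29.53 N down at 2.185 m → arm 2.185 m, τ = 29.53 × 2.185 = 64.52 N·m clockwise.
Hanging mass: 19.2 × 9.81 = 188.4 N down at 1.04 m → arm 1.04 m, τ = 188.4 × 1.04 = 195.9 N·m clockwise.
Battery pack: 15.9 × 9.81 = 156 N down at 3.52 m → arm 3.52 m, τ = 156 × 3.52 = 549.1 N·m clockwise.
Total clockwise load moment = 809.5 N·m.
The cable tension T acts at 4.37 m; only its component perpendicular to the bar, T sinθ, produces torque. sin 36.2° = 0.5906.
Στ = 0 ⇒ T × 4.37 × 0.5906 = 809.5 ⇒ T = 809.5 / 2.581 = 314 N.

T ≈ 314 N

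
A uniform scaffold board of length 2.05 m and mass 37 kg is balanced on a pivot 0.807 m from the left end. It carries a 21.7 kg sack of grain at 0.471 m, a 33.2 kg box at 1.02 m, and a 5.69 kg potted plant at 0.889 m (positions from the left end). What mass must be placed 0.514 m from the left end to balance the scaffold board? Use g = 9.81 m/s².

Take moments about the pivot (at 0.807 m from the left end).
Beam weight: 37 × 9.81 = 363 N down at 1.025 m → arm 0.218 m, τ = 363 × 0.218 = 79.13 N·m clockwise.
Sack of grain: 21.7 × 9.81 = 212.9 N down at 0.471 m → arm 0.336 m, τ = 212.9 × 0.336 = 71.53 N·m counterclockwise.
Box: 33.2 × 9.81 = 325.7 N down at 1.02 m → arm 0.213 m, τ = 325.7 × 0.213 = 69.37 N·m clockwise.
Potted plant: 5.69 × 9.81 = 55.82 N down at 0.889 m → arm 0.082 m, τ = 55.82 × 0.082 = 4.577 N·m clockwise.
Net moment of known loads = 81.55 N·m clockwise.
An unknown mass m at 0.514 m has arm 0.293 m; its moment is m·g·0.293 counterclockwise.
For rotational equilibrium, m × 9.81 × 0.293 = 81.55, so m = 81.55 / (9.81 × 0.293) = 28.4 kg.

m ≈ 28.4 kg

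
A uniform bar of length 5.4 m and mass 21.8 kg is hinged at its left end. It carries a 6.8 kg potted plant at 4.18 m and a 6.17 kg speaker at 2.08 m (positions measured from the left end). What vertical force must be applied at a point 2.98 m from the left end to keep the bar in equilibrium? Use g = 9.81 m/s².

F ≈ 330 N

Taking torques about the left end:
Beam weight: 21.8 × 9.81 = 213.9 N down at 2.7 m → arm 2.7 m, τ = 213.9 × 2.7 = 577.5 N·m clockwise.
Potted plant: 6.8 × 9.81 = 66.71 N down at 4.18 m → arm 4.18 m, τ = 66.71 × 4.18 = 278.8 N·m clockwise.
Speaker: 6.17 × 9.81 = 60.53 N down at 2.08 m → arm 2.08 m, τ = 60.53 × 2.08 = 125.9 N·m clockwise.
Net moment of the loads = 982.2 N·m clockwise.
The upward force F acts at a point 2.98 m from the left end, arm 2.98 m, giving F × 2.98 counterclockwise.
Balancing moments: F × 2.98 = 982.2, giving F = 982.2 / 2.98 = 330 N.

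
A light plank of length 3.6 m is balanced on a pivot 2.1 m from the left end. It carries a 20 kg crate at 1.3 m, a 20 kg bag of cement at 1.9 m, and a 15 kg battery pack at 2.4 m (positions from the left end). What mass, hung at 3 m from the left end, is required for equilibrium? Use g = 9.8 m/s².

m ≈ 17.2 kg

Choose the pivot (at 2.1 m from the left end) as the axis so the support reaction has zero arm there.
Crate: 20 × 9.8 = 196 N down at 1.3 m → arm 0.8 m, τ = 196 × 0.8 = 156.8 N·m counterclockwise.
Bag of cement: 20 × 9.8 = 196 N down at 1.9 m → arm 0.2 m, τ = 196 × 0.2 = 39.2 N·m counterclockwise.
Battery pack: 15 × 9.8 = 147 N down at 2.4 m → arm 0.3 m, τ = 147 × 0.3 = 44.1 N·m clockwise.
Net moment of known loads = 151.9 N·m counterclockwise.
An unknown mass m at 3 m has arm 0.9 m; its moment is m·g·0.9 clockwise.
Setting net torque to zero: m × 9.8 × 0.9 = 151.9 → m = 151.9 / (9.8 × 0.9) = 17.2 kg.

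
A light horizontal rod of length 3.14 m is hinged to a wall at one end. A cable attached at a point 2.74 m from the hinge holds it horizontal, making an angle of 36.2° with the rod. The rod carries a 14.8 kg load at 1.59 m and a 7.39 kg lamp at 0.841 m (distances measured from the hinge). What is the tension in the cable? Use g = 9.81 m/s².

About the hinge:
Load: 14.8 × 9.81 = 145.2 N down at 1.59 m → arm 1.59 m, τ = 145.2 × 1.59 = 230.9 N·m clockwise.
Lamp: 7.39 × 9.81 = 72.5 N down at 0.841 m → arm 0.841 m, τ = 72.5 × 0.841 = 60.97 N·m clockwise.
Total clockwise load moment = 291.9 N·m.
The cable tension T acts at 2.74 m; only its component perpendicular to the rod, T sinθ, produces torque. sin 36.2° = 0.5906.
Setting net torque to zero: T × 2.74 × 0.5906 = 291.9 → T = 291.9 / 1.618 = 180 N.

T ≈ 180 N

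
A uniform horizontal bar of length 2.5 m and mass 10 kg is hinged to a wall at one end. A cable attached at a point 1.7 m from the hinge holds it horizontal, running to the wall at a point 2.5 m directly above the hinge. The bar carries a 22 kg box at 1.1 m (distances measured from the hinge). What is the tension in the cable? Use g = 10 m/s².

T ≈ 261 N

About the hinge:
Beam weight: 10 × 10 = 100 N down at 1.25 m → arm 1.25 m, τ = 100 × 1.25 = 125 N·m clockwise.
Box: 22 × 10 = 220 N down at 1.1 m → arm 1.1 m, τ = 220 × 1.1 = 242 N·m clockwise.
Total clockwise load moment = 367 N·m.
The cable tension T acts at 1.7 m; only its component perpendicular to the bar, T sinθ, produces torque. sinθ = h/√(h²+d²) = 2.5/√(2.5²+1.7²) = 0.8269.
Στ = 0 ⇒ T × 1.7 × 0.8269 = 367 ⇒ T = 367 / 1.406 = 261 N.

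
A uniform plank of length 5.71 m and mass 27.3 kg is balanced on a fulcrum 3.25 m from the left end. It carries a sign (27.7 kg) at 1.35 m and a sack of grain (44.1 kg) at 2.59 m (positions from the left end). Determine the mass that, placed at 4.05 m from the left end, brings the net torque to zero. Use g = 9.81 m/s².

m ≈ 116 kg

Sum moments about the fulcrum (at 3.25 m from the left end) (the support reaction has zero arm there).
Beam weight: 27.3 × 9.81 = 267.8 N down at 2.855 m → arm 0.395 m, τ = 267.8 × 0.395 = 105.8 N·m counterclockwise.
Sign: 27.7 × 9.81 = 271.7 N down at 1.35 m → arm 1.9 m, τ = 271.7 × 1.9 = 516.2 N·m counterclockwise.
Sack of grain: 44.1 × 9.81 = 432.6 N down at 2.59 m → arm 0.66 m, τ = 432.6 × 0.66 = 285.5 N·m counterclockwise.
Net moment of known loads = 907.5 N·m counterclockwise.
An unknown mass m at 4.05 m has arm 0.8 m; its moment is m·g·0.8 clockwise.
Balancing moments: m × 9.81 × 0.8 = 907.5, giving m = 907.5 / (9.81 × 0.8) = 116 kg.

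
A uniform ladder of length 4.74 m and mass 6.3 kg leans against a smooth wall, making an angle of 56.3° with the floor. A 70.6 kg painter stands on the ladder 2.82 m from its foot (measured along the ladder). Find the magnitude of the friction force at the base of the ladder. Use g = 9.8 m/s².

Choose the foot of the ladder as the axis so the floor normal and friction both act there and drop out.
Ladder weight 6.3×9.8 = 61.74 N acts at 2.37 m along the ladder; its horizontal arm is 2.37·cos56.3° = 1.315 m → τ = 81.19 N·m clockwise.
Painter: 70.6×9.8 = 691.9 N at 2.82 m → arm 1.565 m → τ = 1083 N·m clockwise.
Wall normal N acts horizontally at the top; its moment arm is the height L sinθ = 4.74·sin56.3° = 3.943 m, counterclockwise.
For rotational equilibrium, N × 3.943 = 1164, so N = 295 N.
ΣFx = 0: friction at the foot balances the wall's push, so f = N_wall = 295 N.

f ≈ 295 N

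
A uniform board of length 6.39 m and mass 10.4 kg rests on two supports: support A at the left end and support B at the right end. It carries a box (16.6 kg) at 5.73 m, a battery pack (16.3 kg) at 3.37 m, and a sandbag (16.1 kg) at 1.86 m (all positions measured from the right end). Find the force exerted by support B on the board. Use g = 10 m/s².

Taking torques about support A:
Beam weight: 10.4 × 10 = 104 N down at 3.195 m → arm 3.195 m, τ = 104 × 3.195 = 332.3 N·m clockwise.
Box: 16.6 × 10 = 166 N down at 5.73 m → arm 0.66 m, τ = 166 × 0.66 = 109.6 N·m clockwise.
Battery pack: 16.3 × 10 = 163 N down at 3.37 m → arm 3.02 m, τ = 163 × 3.02 = 492.3 N·m clockwise.
Sandbag: 16.1 × 10 = 161 N down at 1.86 m → arm 4.53 m, τ = 161 × 4.53 = 729.3 N·m clockwise.
Net load moment about support A = 1664 N·m clockwise.
Reaction R at support B is upward at 0 m, arm 6.39 m → moment R × 6.39 counterclockwise.
Setting net torque to zero: R × 6.39 = 1664 → R = 260 N.

R_B ≈ 260 N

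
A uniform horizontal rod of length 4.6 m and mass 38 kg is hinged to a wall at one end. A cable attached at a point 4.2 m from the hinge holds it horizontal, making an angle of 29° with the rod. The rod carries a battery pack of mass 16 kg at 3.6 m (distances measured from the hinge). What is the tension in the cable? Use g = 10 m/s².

Take moments about the hinge.
Beam weight: 38 × 10 = 380 N down at 2.3 m → arm 2.3 m, τ = 380 × 2.3 = 874 N·m clockwise.
Battery pack: 16 × 10 = 160 N down at 3.6 m → arm 3.6 m, τ = 160 × 3.6 = 576 N·m clockwise.
Total clockwise load moment = 1450 N·m.
The cable tension T acts at 4.2 m; only its component perpendicular to the rod, T sinθ, produces torque. sin 29° = 0.4848.
For rotational equilibrium, T × 4.2 × 0.4848 = 1450, so T = 1450 / 2.036 = 712 N.

T ≈ 712 N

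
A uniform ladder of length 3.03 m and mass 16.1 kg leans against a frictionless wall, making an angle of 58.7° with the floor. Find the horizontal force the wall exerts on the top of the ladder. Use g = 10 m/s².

Choose the foot of the ladder as the axis so the floor normal and friction both act there and drop out.
Ladder weight 16.1×10 = 161 N acts at 1.515 m along the ladder; its horizontal arm is 1.515·cos58.7° = 0.7871 m → τ = 126.7 N·m clockwise.
Wall normal N acts horizontally at the top; its moment arm is the height L sinθ = 3.03·sin58.7° = 2.589 m, counterclockwise.
Setting net torque to zero: N × 2.589 = 126.7 → N = 48.9 N.

N_wall ≈ 48.9 N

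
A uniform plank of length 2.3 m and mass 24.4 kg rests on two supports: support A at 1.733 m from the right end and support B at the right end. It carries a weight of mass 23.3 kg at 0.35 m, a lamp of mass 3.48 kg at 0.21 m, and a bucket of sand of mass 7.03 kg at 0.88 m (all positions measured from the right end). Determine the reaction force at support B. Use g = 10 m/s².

R_B ≈ 333 N

Choose support A as the axis so its reaction then has zero moment arm.
Beam weight: 24.4 × 10 = 244 N down at 1.15 m → arm 0.583 m, τ = 244 × 0.583 = 142.3 N·m clockwise.
Weight: 23.3 × 10 = 233 N down at 0.35 m → arm 1.383 m, τ = 233 × 1.383 = 322.2 N·m clockwise.
Lamp: 3.48 × 10 = 34.8 N down at 0.21 m → arm 1.523 m, τ = 34.8 × 1.523 = 53 N·m clockwise.
Bucket of sand: 7.03 × 10 = 70.3 N down at 0.88 m → arm 0.853 m, τ = 70.3 × 0.853 = 59.97 N·m clockwise.
Net load moment about support A = 577.5 N·m clockwise.
Reaction R at support B is upward at 0 m, arm 1.733 m → moment R × 1.733 counterclockwise.
Στ = 0 ⇒ R × 1.733 = 577.5 ⇒ R = 333 N.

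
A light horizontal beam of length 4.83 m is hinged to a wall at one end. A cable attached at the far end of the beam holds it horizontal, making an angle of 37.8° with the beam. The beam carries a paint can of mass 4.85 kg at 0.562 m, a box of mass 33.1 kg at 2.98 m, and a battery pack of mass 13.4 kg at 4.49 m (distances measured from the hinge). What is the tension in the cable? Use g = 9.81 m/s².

T ≈ 535 N

Taking torques about the hinge:
Paint can: 4.85 × 9.81 = 47.58 N down at 0.562 m → arm 0.562 m, τ = 47.58 × 0.562 = 26.74 N·m clockwise.
Box: 33.1 × 9.81 = 324.7 N down at 2.98 m → arm 2.98 m, τ = 324.7 × 2.98 = 967.6 N·m clockwise.
Battery pack: 13.4 × 9.81 = 131.5 N down at 4.49 m → arm 4.49 m, τ = 131.5 × 4.49 = 590.4 N·m clockwise.
Total clockwise load moment = 1585 N·m.
The cable tension T acts at 4.83 m; only its component perpendicular to the beam, T sinθ, produces torque. sin 37.8° = 0.6129.
Balancing moments: T × 4.83 × 0.6129 = 1585, giving T = 1585 / 2.96 = 535 N.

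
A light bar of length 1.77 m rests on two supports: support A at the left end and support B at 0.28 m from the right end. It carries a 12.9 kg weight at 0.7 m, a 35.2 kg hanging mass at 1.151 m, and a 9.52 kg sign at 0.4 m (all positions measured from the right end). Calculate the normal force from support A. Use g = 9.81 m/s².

Taking torques about support B:
Weight: 12.9 × 9.81 = 126.5 N down at 0.7 m → arm 0.42 m, τ = 126.5 × 0.42 = 53.13 N·m counterclockwise.
Hanging mass: 35.2 × 9.81 = 345.3 N down at 1.151 m → arm 0.871 m, τ = 345.3 × 0.871 = 300.8 N·m counterclockwise.
Sign: 9.52 × 9.81 = 93.39 N down at 0.4 m → arm 0.12 m, τ = 93.39 × 0.12 = 11.21 N·m counterclockwise.
Net load moment about support B = 365.1 N·m counterclockwise.
Reaction R at support A is upward at 1.77 m, arm 1.49 m → moment R × 1.49 clockwise.
Setting net torque to zero: R × 1.49 = 365.1 → R = 245 N.

R_A ≈ 245 N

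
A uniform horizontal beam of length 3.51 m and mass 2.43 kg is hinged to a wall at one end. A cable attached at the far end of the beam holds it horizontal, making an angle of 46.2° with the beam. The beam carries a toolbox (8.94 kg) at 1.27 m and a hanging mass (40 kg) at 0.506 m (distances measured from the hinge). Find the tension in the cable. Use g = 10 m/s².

T ≈ 142 N

About the hinge:
Beam weight: 2.43 × 10 = 24.3 N down at 1.755 m → arm 1.755 m, τ = 24.3 × 1.755 = 42.65 N·m clockwise.
Toolbox: 8.94 × 10 = 89.4 N down at 1.27 m → arm 1.27 m, τ = 89.4 × 1.27 = 113.5 N·m clockwise.
Hanging mass: 40 × 10 = 400 N down at 0.506 m → arm 0.506 m, τ = 400 × 0.506 = 202.4 N·m clockwise.
Total clockwise load moment = 358.6 N·m.
The cable tension T acts at 3.51 m; only its component perpendicular to the beam, T sinθ, produces torque. sin 46.2° = 0.7218.
Balancing moments: T × 3.51 × 0.7218 = 358.6, giving T = 358.6 / 2.534 = 142 N.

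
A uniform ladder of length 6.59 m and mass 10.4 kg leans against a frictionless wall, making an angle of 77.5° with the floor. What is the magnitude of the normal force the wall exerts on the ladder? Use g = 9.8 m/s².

Take moments about the foot of the ladder.
Ladder weight 10.4×9.8 = 101.9 N acts at 3.295 m along the ladder; its horizontal arm is 3.295·cos77.5° = 0.7132 m → τ = 72.68 N·m clockwise.
Wall normal N acts horizontally at the top; its moment arm is the height L sinθ = 6.59·sin77.5° = 6.434 m, counterclockwise.
Στ = 0 ⇒ N × 6.434 = 72.68 ⇒ N = 11.3 N.

N_wall ≈ 11.3 N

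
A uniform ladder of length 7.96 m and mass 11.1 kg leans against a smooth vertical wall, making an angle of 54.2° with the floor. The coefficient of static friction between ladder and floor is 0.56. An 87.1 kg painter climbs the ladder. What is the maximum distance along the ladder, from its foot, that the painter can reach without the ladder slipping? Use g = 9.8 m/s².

Take moments about the foot of the ladder.
Ladder weight 11.1×9.8 = 108.8 N acts at 3.98 m along the ladder; its horizontal arm is 3.98·cos54.2° = 2.328 m → τ = 253.3 N·m clockwise.
Painter weight 87.1×9.8 = 853.6 N at distance d → arm d·cos54.2° → τ = 853.6·d·0.585 clockwise.
Wall normal N at the top has arm L sinθ = 6.456 m counterclockwise, so Στ = 0 gives N·6.456 = 253.3 + 499.4·d.
ΣFy = 0 ⇒ N_floor = 962.4 N, so the maximum friction is μ_s·N_floor = 0.56×962.4 = 538.9 N. ΣFx = 0 ⇒ N_wall = f, so at the slipping point N = 538.9 N.
Substituting: 538.9×6.456 = 253.3 + 499.4·d ⇒ d = (3479 − 253.3) / 499.4 = 6.46 m.

d ≈ 6.46 m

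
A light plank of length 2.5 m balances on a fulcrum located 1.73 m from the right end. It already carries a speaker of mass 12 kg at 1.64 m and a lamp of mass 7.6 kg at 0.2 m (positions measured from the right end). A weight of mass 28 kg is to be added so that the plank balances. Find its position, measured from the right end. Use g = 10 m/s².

x ≈ 2.18 m from the right end

Taking torques about the fulcrum (at 1.73 m from the right end):
Speaker: 12 × 10 = 120 N down at 1.64 m → arm 0.09 m, τ = 120 × 0.09 = 10.8 N·m clockwise.
Lamp: 7.6 × 10 = 76 N down at 0.2 m → arm 1.53 m, τ = 76 × 1.53 = 116.3 N·m clockwise.
Net moment of existing loads = 127.1 N·m clockwise.
The weight weighs 28 × 10 = 280 N and must supply an equal counterclockwise moment, so its lever arm about the fulcrum is 127.1 / 280 = 0.454 m.
That puts it at 1.73 + 0.454 = 2.18 m from the right end.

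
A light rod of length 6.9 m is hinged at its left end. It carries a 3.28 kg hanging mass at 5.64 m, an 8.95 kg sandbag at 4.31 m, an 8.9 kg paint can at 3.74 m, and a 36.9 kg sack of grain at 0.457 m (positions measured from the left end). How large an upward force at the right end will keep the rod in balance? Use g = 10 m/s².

F ≈ 155 N

Sum moments about the left end (the unknown pivot reaction has zero arm there).
Hanging mass: 3.28 × 10 = 32.8 N down at 5.64 m → arm 5.64 m, τ = 32.8 × 5.64 = 185 N·m clockwise.
Sandbag: 8.95 × 10 = 89.5 N down at 4.31 m → arm 4.31 m, τ = 89.5 × 4.31 = 385.7 N·m clockwise.
Paint can: 8.9 × 10 = 89 N down at 3.74 m → arm 3.74 m, τ = 89 × 3.74 = 332.9 N·m clockwise.
Sack of grain: 36.9 × 10 = 369 N down at 0.457 m → arm 0.457 m, τ = 369 × 0.457 = 168.6 N·m clockwise.
Net moment of the loads = 1072 N·m clockwise.
The upward force F acts at the right end, arm 6.9 m, giving F × 6.9 counterclockwise.
For rotational equilibrium, F × 6.9 = 1072, so F = 1072 / 6.9 = 155 N.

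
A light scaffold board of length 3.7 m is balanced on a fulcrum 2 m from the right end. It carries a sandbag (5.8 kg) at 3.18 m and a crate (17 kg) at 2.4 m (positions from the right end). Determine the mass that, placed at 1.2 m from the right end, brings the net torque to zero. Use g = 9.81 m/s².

m ≈ 17.1 kg

About the fulcrum (at 2 m from the right end):
Sandbag: 5.8 × 9.81 = 56.9 N down at 3.18 m → arm 1.18 m, τ = 56.9 × 1.18 = 67.14 N·m counterclockwise.
Crate: 17 × 9.81 = 166.8 N down at 2.4 m → arm 0.4 m, τ = 166.8 × 0.4 = 66.72 N·m counterclockwise.
Net moment of known loads = 133.9 N·m counterclockwise.
An unknown mass m at 1.2 m has arm 0.8 m; its moment is m·g·0.8 clockwise.
Στ = 0 ⇒ m × 9.81 × 0.8 = 133.9 ⇒ m = 133.9 / (9.81 × 0.8) = 17.1 kg.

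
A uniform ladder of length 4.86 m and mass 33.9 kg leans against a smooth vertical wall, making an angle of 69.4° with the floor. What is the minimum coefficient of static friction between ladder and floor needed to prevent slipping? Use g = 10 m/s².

μ_min ≈ 0.188

Take moments about the foot of the ladder.
Ladder weight 33.9×10 = 339 N acts at 2.43 m along the ladder; its horizontal arm is 2.43·cos69.4° = 0.855 m → τ = 289.8 N·m clockwise.
Wall normal N acts horizontally at the top; its moment arm is the height L sinθ = 4.86·sin69.4° = 4.549 m, counterclockwise.
Στ = 0 ⇒ N × 4.549 = 289.8 ⇒ N = 63.71 N.
ΣFx = 0 ⇒ f = N_wall = 63.71 N. ΣFy = 0 ⇒ N_floor = 339 N.
μ_min = f / N_floor = 63.71 / 339 = 0.188.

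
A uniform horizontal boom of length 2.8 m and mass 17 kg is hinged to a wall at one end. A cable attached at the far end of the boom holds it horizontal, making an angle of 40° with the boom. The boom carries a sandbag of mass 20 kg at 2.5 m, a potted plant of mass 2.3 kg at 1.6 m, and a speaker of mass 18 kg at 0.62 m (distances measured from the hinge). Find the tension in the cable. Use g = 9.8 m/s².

Choose the hinge as the axis so the unknown hinge reaction has zero arm there.
Beam weight: 17 × 9.8 = 166.6 N down at 1.4 m → arm 1.4 m, τ = 166.6 × 1.4 = 233.2 N·m clockwise.
Sandbag: 20 × 9.8 = 196 N down at 2.5 m → arm 2.5 m, τ = 196 × 2.5 = 490 N·m clockwise.
Potted plant: 2.3 × 9.8 = 22.54 N down at 1.6 m → arm 1.6 m, τ = 22.54 × 1.6 = 36.06 N·m clockwise.
Speaker: 18 × 9.8 = 176.4 N down at 0.62 m → arm 0.62 m, τ = 176.4 × 0.62 = 109.4 N·m clockwise.
Total clockwise load moment = 868.7 N·m.
The cable tension T acts at 2.8 m; only its component perpendicular to the boom, T sinθ, produces torque. sin 40° = 0.6428.
Balancing moments: T × 2.8 × 0.6428 = 868.7, giving T = 868.7 / 1.8 = 483 N.

T ≈ 483 N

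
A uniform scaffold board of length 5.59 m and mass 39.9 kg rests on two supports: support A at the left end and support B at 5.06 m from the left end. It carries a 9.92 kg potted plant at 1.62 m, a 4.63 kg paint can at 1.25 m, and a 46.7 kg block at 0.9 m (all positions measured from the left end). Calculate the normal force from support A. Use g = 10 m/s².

Taking torques about support B:
Beam weight: 39.9 × 10 = 399 N down at 2.795 m → arm 2.265 m, τ = 399 × 2.265 = 903.7 N·m counterclockwise.
Potted plant: 9.92 × 10 = 99.2 N down at 1.62 m → arm 3.44 m, τ = 99.2 × 3.44 = 341.2 N·m counterclockwise.
Paint can: 4.63 × 10 = 46.3 N down at 1.25 m → arm 3.81 m, τ = 46.3 × 3.81 = 176.4 N·m counterclockwise.
Block: 46.7 × 10 = 467 N down at 0.9 m → arm 4.16 m, τ = 467 × 4.16 = 1943 N·m counterclockwise.
Net load moment about support B = 3364 N·m counterclockwise.
Reaction R at support A is upward at 0 m, arm 5.06 m → moment R × 5.06 clockwise.
Balancing moments: R × 5.06 = 3364, giving R = 665 N.

R_A ≈ 665 N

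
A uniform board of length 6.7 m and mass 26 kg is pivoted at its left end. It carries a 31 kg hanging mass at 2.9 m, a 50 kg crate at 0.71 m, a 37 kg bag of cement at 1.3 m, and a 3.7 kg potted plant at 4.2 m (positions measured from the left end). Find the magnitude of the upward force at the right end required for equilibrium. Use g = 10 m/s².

F ≈ 412 N

Take moments about the left end.
Beam weight: 26 × 10 = 260 N down at 3.35 m → arm 3.35 m, τ = 260 × 3.35 = 871 N·m clockwise.
Hanging mass: 31 × 10 = 310 N down at 2.9 m → arm 2.9 m, τ = 310 × 2.9 = 899 N·m clockwise.
Crate: 50 × 10 = 500 N down at 0.71 m → arm 0.71 m, τ = 500 × 0.71 = 355 N·m clockwise.
Bag of cement: 37 × 10 = 370 N down at 1.3 m → arm 1.3 m, τ = 370 × 1.3 = 481 N·m clockwise.
Potted plant: 3.7 × 10 = 37 N down at 4.2 m → arm 4.2 m, τ = 37 × 4.2 = 155.4 N·m clockwise.
Net moment of the loads = 2761 N·m clockwise.
The upward force F acts at the right end, arm 6.7 m, giving F × 6.7 counterclockwise.
For rotational equilibrium, F × 6.7 = 2761, so F = 2761 / 6.7 = 412 N.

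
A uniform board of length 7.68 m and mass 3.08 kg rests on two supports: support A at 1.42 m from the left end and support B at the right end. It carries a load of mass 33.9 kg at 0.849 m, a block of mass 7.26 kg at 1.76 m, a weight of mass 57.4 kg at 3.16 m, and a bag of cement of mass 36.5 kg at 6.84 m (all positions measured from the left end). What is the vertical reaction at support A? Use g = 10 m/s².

R_A ≈ 921 N

Taking torques about support B:
Beam weight: 3.08 × 10 = 30.8 N down at 3.84 m → arm 3.84 m, τ = 30.8 × 3.84 = 118.3 N·m counterclockwise.
Load: 33.9 × 10 = 339 N down at 0.849 m → arm 6.831 m, τ = 339 × 6.831 = 2316 N·m counterclockwise.
Block: 7.26 × 10 = 72.6 N down at 1.76 m → arm 5.92 m, τ = 72.6 × 5.92 = 429.8 N·m counterclockwise.
Weight: 57.4 × 10 = 574 N down at 3.16 m → arm 4.52 m, τ = 574 × 4.52 = 2594 N·m counterclockwise.
Bag of cement: 36.5 × 10 = 365 N down at 6.84 m → arm 0.84 m, τ = 365 × 0.84 = 306.6 N·m counterclockwise.
Net load moment about support B = 5765 N·m counterclockwise.
Reaction R at support A is upward at 1.42 m, arm 6.26 m → moment R × 6.26 clockwise.
Setting net torque to zero: R × 6.26 = 5765 → R = 921 N.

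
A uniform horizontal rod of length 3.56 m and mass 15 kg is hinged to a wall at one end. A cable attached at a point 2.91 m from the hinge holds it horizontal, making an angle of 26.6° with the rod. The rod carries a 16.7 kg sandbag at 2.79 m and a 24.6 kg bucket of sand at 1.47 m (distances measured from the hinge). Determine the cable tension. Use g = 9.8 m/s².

Taking torques about the hinge:
Beam weight: 15 × 9.8 = 147 N down at 1.78 m → arm 1.78 m, τ = 147 × 1.78 = 261.7 N·m clockwise.
Sandbag: 16.7 × 9.8 = 163.7 N down at 2.79 m → arm 2.79 m, τ = 163.7 × 2.79 = 456.7 N·m clockwise.
Bucket of sand: 24.6 × 9.8 = 241.1 N down at 1.47 m → arm 1.47 m, τ = 241.1 × 1.47 = 354.4 N·m clockwise.
Total clockwise load moment = 1073 N·m.
The cable tension T acts at 2.91 m; only its component perpendicular to the rod, T sinθ, produces torque. sin 26.6° = 0.4478.
Setting net torque to zero: T × 2.91 × 0.4478 = 1073 → T = 1073 / 1.303 = 823 N.

T ≈ 823 N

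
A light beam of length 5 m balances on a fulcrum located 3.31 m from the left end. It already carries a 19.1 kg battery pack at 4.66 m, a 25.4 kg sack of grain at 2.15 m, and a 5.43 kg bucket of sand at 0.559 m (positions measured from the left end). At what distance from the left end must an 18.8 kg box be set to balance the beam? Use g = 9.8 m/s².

x ≈ 4.3 m from the left end

Sum moments about the fulcrum (at 3.31 m from the left end) (the support reaction has zero arm there).
Battery pack: 19.1 × 9.8 = 187.2 N down at 4.66 m → arm 1.35 m, τ = 187.2 × 1.35 = 252.7 N·m clockwise.
Sack of grain: 25.4 × 9.8 = 248.9 N down at 2.15 m → arm 1.16 m, τ = 248.9 × 1.16 = 288.7 N·m counterclockwise.
Bucket of sand: 5.43 × 9.8 = 53.21 N down at 0.559 m → arm 2.751 m, τ = 53.21 × 2.751 = 146.4 N·m counterclockwise.
Net moment of existing loads = 182.4 N·m counterclockwise.
The box weighs 18.8 × 9.8 = 184.2 N and must supply an equal clockwise moment, so its lever arm about the fulcrum is 182.4 / 184.2 = 0.99 m.
That puts it at 3.31 + 0.99 = 4.3 m from the left end.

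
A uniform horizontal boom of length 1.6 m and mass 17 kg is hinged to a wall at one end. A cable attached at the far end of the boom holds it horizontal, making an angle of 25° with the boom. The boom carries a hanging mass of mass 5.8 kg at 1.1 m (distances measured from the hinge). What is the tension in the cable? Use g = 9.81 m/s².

Take moments about the hinge.
Beam weight: 17 × 9.81 = 166.8 N down at 0.8 m → arm 0.8 m, τ = 166.8 × 0.8 = 133.4 N·m clockwise.
Hanging mass: 5.8 × 9.81 = 56.9 N down at 1.1 m → arm 1.1 m, τ = 56.9 × 1.1 = 62.59 N·m clockwise.
Total clockwise load moment = 196 N·m.
The cable tension T acts at 1.6 m; only its component perpendicular to the boom, T sinθ, produces torque. sin 25° = 0.4226.
Balancing moments: T × 1.6 × 0.4226 = 196, giving T = 196 / 0.6762 = 290 N.

T ≈ 290 N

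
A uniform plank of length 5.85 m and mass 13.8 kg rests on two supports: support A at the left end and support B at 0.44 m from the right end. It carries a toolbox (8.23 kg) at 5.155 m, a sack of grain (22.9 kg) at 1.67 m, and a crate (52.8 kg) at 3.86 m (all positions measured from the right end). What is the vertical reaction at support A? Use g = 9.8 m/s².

R_A ≈ 511 N

Taking torques about support B:
Beam weight: 13.8 × 9.8 = 135.2 N down at 2.925 m → arm 2.485 m, τ = 135.2 × 2.485 = 336 N·m counterclockwise.
Toolbox: 8.23 × 9.8 = 80.65 N down at 5.155 m → arm 4.715 m, τ = 80.65 × 4.715 = 380.3 N·m counterclockwise.
Sack of grain: 22.9 × 9.8 = 224.4 N down at 1.67 m → arm 1.23 m, τ = 224.4 × 1.23 = 276 N·m counterclockwise.
Crate: 52.8 × 9.8 = 517.4 N down at 3.86 m → arm 3.42 m, τ = 517.4 × 3.42 = 1770 N·m counterclockwise.
Net load moment about support B = 2762 N·m counterclockwise.
Reaction R at support A is upward at 5.85 m, arm 5.41 m → moment R × 5.41 clockwise.
Στ = 0 ⇒ R × 5.41 = 2762 ⇒ R = 511 N.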